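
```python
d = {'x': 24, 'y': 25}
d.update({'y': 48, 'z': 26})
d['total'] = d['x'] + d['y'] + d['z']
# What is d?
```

After line 1: d = {'x': 24, 'y': 25}
After line 2 (y overwritten, z added): d = {'x': 24, 'y': 48, 'z': 26}
After line 3 (total = 24 + 48 + 26 = 98): d = {'x': 24, 'y': 48, 'z': 26, 'total': 98}

{'x': 24, 'y': 48, 'z': 26, 'total': 98}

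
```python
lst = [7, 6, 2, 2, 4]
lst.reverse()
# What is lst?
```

[4, 2, 2, 6, 7]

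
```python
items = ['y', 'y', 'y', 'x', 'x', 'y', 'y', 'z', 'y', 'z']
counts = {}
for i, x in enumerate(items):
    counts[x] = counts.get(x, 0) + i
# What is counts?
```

Initial: counts = {}, items = ['y', 'y', 'y', 'x', 'x', 'y', 'y', 'z', 'y', 'z']
i=0, x='y': counts = {'y': 0}
i=1, x='y': counts = {'y': 1}
i=2, x='y': counts = {'y': 3}
i=3, x='x': counts = {'y': 3, 'x': 3}
i=4, x='x': counts = {'y': 3, 'x': 7}
i=5, x='y': counts = {'y': 8, 'x': 7}
i=6, x='y': counts = {'y': 14, 'x': 7}
i=7, x='z': counts = {'y': 14, 'x': 7, 'z': 7}
i=8, x='y': counts = {'y': 22, 'x': 7, 'z': 7}
i=9, x='z': counts = {'y': 22, 'x': 7, 'z': 16}

{'y': 22, 'x': 7, 'z': 16}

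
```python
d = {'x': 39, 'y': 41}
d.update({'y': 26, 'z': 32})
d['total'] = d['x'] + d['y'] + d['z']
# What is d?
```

After line 1: d = {'x': 39, 'y': 41}
After line 2 (y overwritten, z added): d = {'x': 39, 'y': 26, 'z': 32}
After line 3 (total = 39 + 26 + 32 = 97): d = {'x': 39, 'y': 26, 'z': 32, 'total': 97}

{'x': 39, 'y': 26, 'z': 32, 'total': 97}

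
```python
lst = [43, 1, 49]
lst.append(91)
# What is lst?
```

[43, 1, 49, 91]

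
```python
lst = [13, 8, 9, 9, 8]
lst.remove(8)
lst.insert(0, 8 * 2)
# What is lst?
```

After line 1: lst = [13, 8, 9, 9, 8]
After line 2 (remove first 8): lst = [13, 9, 9, 8]
After line 3 (insert 16 at index 0): lst = [16, 13, 9, 9, 8]

[16, 13, 9, 9, 8]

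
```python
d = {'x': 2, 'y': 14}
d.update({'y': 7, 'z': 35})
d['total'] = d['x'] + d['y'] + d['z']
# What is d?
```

After line 1: d = {'x': 2, 'y': 14}
After line 2 (y overwritten, z added): d = {'x': 2, 'y': 7, 'z': 35}
After line 3 (total = 2 + 7 + 35 = 44): d = {'x': 2, 'y': 7, 'z': 35, 'total': 44}

{'x': 2, 'y': 7, 'z': 35, 'total': 44}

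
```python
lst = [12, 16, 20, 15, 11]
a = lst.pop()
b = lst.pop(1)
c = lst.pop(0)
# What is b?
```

After line 1: lst = [12, 16, 20, 15, 11]
After line 2 (pop() -> a = 11): lst = [12, 16, 20, 15]
After line 3 (pop(1) -> b = 16): lst = [12, 20, 15]
After line 4 (pop(0) -> c = 12): lst = [20, 15]

16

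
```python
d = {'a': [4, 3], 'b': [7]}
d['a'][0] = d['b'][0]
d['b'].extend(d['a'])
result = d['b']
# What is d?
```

After line 1: d = {'a': [4, 3], 'b': [7]}
After line 2 (a[0] = b[0] = 7): d = {'a': [7, 3], 'b': [7]}
After line 3 (b.extend(a) appends [7, 3]): d = {'a': [7, 3], 'b': [7, 7, 3]}
After line 4: result = d['b'] = [7, 7, 3]

{'a': [7, 3], 'b': [7, 7, 3]}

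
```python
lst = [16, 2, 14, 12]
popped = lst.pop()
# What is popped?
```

12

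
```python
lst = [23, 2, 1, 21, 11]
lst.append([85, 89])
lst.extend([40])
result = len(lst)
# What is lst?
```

After line 1: lst = [23, 2, 1, 21, 11]
After line 2 (append adds [85, 89] as single element): lst = [23, 2, 1, 21, 11, [85, 89]]
After line 3 (extend unpacks [40], adds 40): lst = [23, 2, 1, 21, 11, [85, 89], 40]
After line 4: result = len(lst) = 7

[23, 2, 1, 21, 11, [85, 89], 40]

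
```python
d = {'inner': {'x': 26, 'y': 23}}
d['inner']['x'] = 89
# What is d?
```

After line 1: d = {'inner': {'x': 26, 'y': 23}}
After line 2 (inner x overwritten): d = {'inner': {'x': 89, 'y': 23}}

{'inner': {'x': 89, 'y': 23}}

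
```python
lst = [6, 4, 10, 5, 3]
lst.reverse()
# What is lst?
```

[3, 5, 10, 4, 6]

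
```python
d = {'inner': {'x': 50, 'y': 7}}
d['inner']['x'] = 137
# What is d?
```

After line 1: d = {'inner': {'x': 50, 'y': 7}}
After line 2 (inner x overwritten): d = {'inner': {'x': 137, 'y': 7}}

{'inner': {'x': 137, 'y': 7}}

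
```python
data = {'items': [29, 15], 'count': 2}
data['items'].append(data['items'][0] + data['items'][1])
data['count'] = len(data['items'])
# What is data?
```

After line 1: data = {'items': [29, 15], 'count': 2}
After line 2 (append 29 + 15 = 44): data = {'items': [29, 15, 44], 'count': 2}
After line 3 (count = len(items) = 3): data = {'items': [29, 15, 44], 'count': 3}

{'items': [29, 15, 44], 'count': 3}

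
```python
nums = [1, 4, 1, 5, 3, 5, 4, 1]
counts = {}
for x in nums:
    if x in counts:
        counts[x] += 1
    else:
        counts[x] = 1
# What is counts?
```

Initial: counts = {}, nums = [1, 4, 1, 5, 3, 5, 4, 1]
See 1: counts = {1: 1}
See 4: counts = {1: 1, 4: 1}
See 1: counts = {1: 2, 4: 1}
See 5: counts = {1: 2, 4: 1, 5: 1}
See 3: counts = {1: 2, 4: 1, 5: 1, 3: 1}
See 5: counts = {1: 2, 4: 1, 5: 2, 3: 1}
See 4: counts = {1: 2, 4: 2, 5: 2, 3: 1}
See 1: counts = {1: 3, 4: 2, 5: 2, 3: 1}

{1: 3, 4: 2, 5: 2, 3: 1}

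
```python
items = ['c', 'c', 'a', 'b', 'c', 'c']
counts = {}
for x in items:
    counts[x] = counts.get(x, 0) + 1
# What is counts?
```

Initial: counts = {}, items = ['c', 'c', 'a', 'b', 'c', 'c']
See 'c': counts = {'c': 1}
See 'c': counts = {'c': 2}
See 'a': counts = {'c': 2, 'a': 1}
See 'b': counts = {'c': 2, 'a': 1, 'b': 1}
See 'c': counts = {'c': 3, 'a': 1, 'b': 1}
See 'c': counts = {'c': 4, 'a': 1, 'b': 1}

{'c': 4, 'a': 1, 'b': 1}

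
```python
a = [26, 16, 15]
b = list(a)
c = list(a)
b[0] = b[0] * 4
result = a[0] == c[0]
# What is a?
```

After line 1: a = [26, 16, 15]
After line 2 (b = list(a), copy): a = [26, 16, 15], b = [26, 16, 15]
After line 3 (c = list(a) is a copy, new object): c = [26, 16, 15]
After line 4 (b[0] = 26 * 4 = 104; only b mutates (copy)): a = [26, 16, 15], b = [104, 16, 15], c = [26, 16, 15]
After line 5 (a[0] = 26, c[0] = 26; result = True)

[26, 16, 15]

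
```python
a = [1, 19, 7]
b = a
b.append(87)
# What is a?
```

After line 1: a = [1, 19, 7]
After line 2 (b = a is an alias, same object): a = [1, 19, 7], b = [1, 19, 7]
After line 3 (b.append mutates the shared list): a = [1, 19, 7, 87], b = [1, 19, 7, 87]

[1, 19, 7, 87]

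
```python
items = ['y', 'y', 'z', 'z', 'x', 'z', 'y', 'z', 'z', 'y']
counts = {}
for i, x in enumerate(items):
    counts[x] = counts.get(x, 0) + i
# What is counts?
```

Initial: counts = {}, items = ['y', 'y', 'z', 'z', 'x', 'z', 'y', 'z', 'z', 'y']
i=0, x='y': counts = {'y': 0}
i=1, x='y': counts = {'y': 1}
i=2, x='z': counts = {'y': 1, 'z': 2}
i=3, x='z': counts = {'y': 1, 'z': 5}
i=4, x='x': counts = {'y': 1, 'z': 5, 'x': 4}
i=5, x='z': counts = {'y': 1, 'z': 10, 'x': 4}
i=6, x='y': counts = {'y': 7, 'z': 10, 'x': 4}
i=7, x='z': counts = {'y': 7, 'z': 17, 'x': 4}
i=8, x='z': counts = {'y': 7, 'z': 25, 'x': 4}
i=9, x='y': counts = {'y': 16, 'z': 25, 'x': 4}

{'y': 16, 'z': 25, 'x': 4}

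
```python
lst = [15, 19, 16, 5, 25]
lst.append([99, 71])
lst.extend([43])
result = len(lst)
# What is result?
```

After line 1: lst = [15, 19, 16, 5, 25]
After line 2 (append adds [99, 71] as single element): lst = [15, 19, 16, 5, 25, [99, 71]]
After line 3 (extend unpacks [43], adds 43): lst = [15, 19, 16, 5, 25, [99, 71], 43]
After line 4: result = len(lst) = 7

7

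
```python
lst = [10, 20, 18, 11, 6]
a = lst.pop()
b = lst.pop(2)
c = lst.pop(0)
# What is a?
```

After line 1: lst = [10, 20, 18, 11, 6]
After line 2 (pop() -> a = 6): lst = [10, 20, 18, 11]
After line 3 (pop(2) -> b = 18): lst = [10, 20, 11]
After line 4 (pop(0) -> c = 10): lst = [20, 11]

6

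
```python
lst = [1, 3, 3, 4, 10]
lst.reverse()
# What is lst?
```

[10, 4, 3, 3, 1]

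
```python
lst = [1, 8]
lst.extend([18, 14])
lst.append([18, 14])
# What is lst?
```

After line 1: lst = [1, 8]
After line 2 (extend unpacks [18, 14]): lst = [1, 8, 18, 14]
After line 3 (append adds [18, 14] as single element): lst = [1, 8, 18, 14, [18, 14]]

[1, 8, 18, 14, [18, 14]]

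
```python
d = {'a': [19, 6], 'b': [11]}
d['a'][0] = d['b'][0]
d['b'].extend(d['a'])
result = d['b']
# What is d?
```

After line 1: d = {'a': [19, 6], 'b': [11]}
After line 2 (a[0] = b[0] = 11): d = {'a': [11, 6], 'b': [11]}
After line 3 (b.extend(a) appends [11, 6]): d = {'a': [11, 6], 'b': [11, 11, 6]}
After line 4: result = d['b'] = [11, 11, 6]

{'a': [11, 6], 'b': [11, 11, 6]}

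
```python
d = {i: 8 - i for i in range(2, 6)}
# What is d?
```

{2: 6, 3: 5, 4: 4, 5: 3}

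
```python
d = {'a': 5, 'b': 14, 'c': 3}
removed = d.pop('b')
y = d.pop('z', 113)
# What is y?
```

After line 1: d = {'a': 5, 'b': 14, 'c': 3}
After line 2 (pop 'b' returns 14): d = {'a': 5, 'c': 3}, removed = 14
After line 3 (pop 'z' missing, returns default 113): d = {'a': 5, 'c': 3}, y = 113

113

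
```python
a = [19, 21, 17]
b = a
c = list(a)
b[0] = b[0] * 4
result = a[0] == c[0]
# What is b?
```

After line 1: a = [19, 21, 17]
After line 2 (b = a, alias): a = [19, 21, 17], b = [19, 21, 17]
After line 3 (c = list(a) is a copy, new object): c = [19, 21, 17]
After line 4 (b[0] = 19 * 4 = 76; mutates shared a/b): a = b = [76, 21, 17], c = [19, 21, 17]
After line 5 (a[0] = 76, c[0] = 19; result = False)

[76, 21, 17]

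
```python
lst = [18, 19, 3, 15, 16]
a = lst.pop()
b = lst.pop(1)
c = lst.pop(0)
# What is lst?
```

After line 1: lst = [18, 19, 3, 15, 16]
After line 2 (pop() -> a = 16): lst = [18, 19, 3, 15]
After line 3 (pop(1) -> b = 19): lst = [18, 3, 15]
After line 4 (pop(0) -> c = 18): lst = [3, 15]

[3, 15]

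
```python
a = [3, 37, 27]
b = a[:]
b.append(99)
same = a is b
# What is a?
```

After line 1: a = [3, 37, 27]
After line 2 (b = a[:] is a shallow copy, new object): a = [3, 37, 27], b = [3, 37, 27]
After line 3 (append only mutates b): a = [3, 37, 27], b = [3, 37, 27, 99]
After line 4 (same = a is b; different objects -> False): same = False

[3, 37, 27]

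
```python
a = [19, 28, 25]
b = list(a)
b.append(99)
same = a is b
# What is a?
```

After line 1: a = [19, 28, 25]
After line 2 (b = list(a) is a shallow copy, new object): a = [19, 28, 25], b = [19, 28, 25]
After line 3 (append only mutates b): a = [19, 28, 25], b = [19, 28, 25, 99]
After line 4 (same = a is b; different objects -> False): same = False

[19, 28, 25]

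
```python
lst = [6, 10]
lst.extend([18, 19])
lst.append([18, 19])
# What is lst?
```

After line 1: lst = [6, 10]
After line 2 (extend unpacks [18, 19]): lst = [6, 10, 18, 19]
After line 3 (append adds [18, 19] as single element): lst = [6, 10, 18, 19, [18, 19]]

[6, 10, 18, 19, [18, 19]]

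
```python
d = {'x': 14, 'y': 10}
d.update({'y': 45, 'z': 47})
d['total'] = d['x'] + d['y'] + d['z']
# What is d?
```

After line 1: d = {'x': 14, 'y': 10}
After line 2 (y overwritten, z added): d = {'x': 14, 'y': 45, 'z': 47}
After line 3 (total = 14 + 45 + 47 = 106): d = {'x': 14, 'y': 45, 'z': 47, 'total': 106}

{'x': 14, 'y': 45, 'z': 47, 'total': 106}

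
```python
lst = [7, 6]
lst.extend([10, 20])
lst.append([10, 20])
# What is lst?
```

After line 1: lst = [7, 6]
After line 2 (extend unpacks [10, 20]): lst = [7, 6, 10, 20]
After line 3 (append adds [10, 20] as single element): lst = [7, 6, 10, 20, [10, 20]]

[7, 6, 10, 20, [10, 20]]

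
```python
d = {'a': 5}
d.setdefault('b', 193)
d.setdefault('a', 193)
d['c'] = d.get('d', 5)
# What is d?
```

After line 1: d = {'a': 5}
After line 2 (setdefault adds 'b'=193): d = {'a': 5, 'b': 193}
After line 3 (setdefault 'a' no-op, already exists): d = {'a': 5, 'b': 193}
After line 4 (get('d', 5) returns default since 'd' not in d): d = {'a': 5, 'b': 193, 'c': 5}

{'a': 5, 'b': 193, 'c': 5}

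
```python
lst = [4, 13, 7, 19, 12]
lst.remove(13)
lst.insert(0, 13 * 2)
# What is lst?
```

After line 1: lst = [4, 13, 7, 19, 12]
After line 2 (remove first 13): lst = [4, 7, 19, 12]
After line 3 (insert 26 at index 0): lst = [26, 4, 7, 19, 12]

[26, 4, 7, 19, 12]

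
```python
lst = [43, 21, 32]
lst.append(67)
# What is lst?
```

[43, 21, 32, 67]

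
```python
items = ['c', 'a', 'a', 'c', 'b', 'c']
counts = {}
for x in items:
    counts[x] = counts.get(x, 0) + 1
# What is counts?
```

Initial: counts = {}, items = ['c', 'a', 'a', 'c', 'b', 'c']
See 'c': counts = {'c': 1}
See 'a': counts = {'c': 1, 'a': 1}
See 'a': counts = {'c': 1, 'a': 2}
See 'c': counts = {'c': 2, 'a': 2}
See 'b': counts = {'c': 2, 'a': 2, 'b': 1}
See 'c': counts = {'c': 3, 'a': 2, 'b': 1}

{'c': 3, 'a': 2, 'b': 1}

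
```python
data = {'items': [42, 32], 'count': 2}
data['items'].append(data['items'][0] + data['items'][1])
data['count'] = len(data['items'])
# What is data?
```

After line 1: data = {'items': [42, 32], 'count': 2}
After line 2 (append 42 + 32 = 74): data = {'items': [42, 32, 74], 'count': 2}
After line 3 (count = len(items) = 3): data = {'items': [42, 32, 74], 'count': 3}

{'items': [42, 32, 74], 'count': 3}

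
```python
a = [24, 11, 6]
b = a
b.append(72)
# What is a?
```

After line 1: a = [24, 11, 6]
After line 2 (b = a is an alias, same object): a = [24, 11, 6], b = [24, 11, 6]
After line 3 (b.append mutates the shared list): a = [24, 11, 6, 72], b = [24, 11, 6, 72]

[24, 11, 6, 72]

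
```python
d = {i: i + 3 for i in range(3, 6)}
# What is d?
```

{3: 6, 4: 7, 5: 8}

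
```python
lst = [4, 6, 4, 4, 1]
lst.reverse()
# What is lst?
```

[1, 4, 4, 6, 4]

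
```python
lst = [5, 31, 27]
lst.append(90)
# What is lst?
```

[5, 31, 27, 90]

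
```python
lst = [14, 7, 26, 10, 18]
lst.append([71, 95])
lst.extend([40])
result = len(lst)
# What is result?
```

After line 1: lst = [14, 7, 26, 10, 18]
After line 2 (append adds [71, 95] as single element): lst = [14, 7, 26, 10, 18, [71, 95]]
After line 3 (extend unpacks [40], adds 40): lst = [14, 7, 26, 10, 18, [71, 95], 40]
After line 4: result = len(lst) = 7

7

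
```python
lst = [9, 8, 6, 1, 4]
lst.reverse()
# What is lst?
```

[4, 1, 6, 8, 9]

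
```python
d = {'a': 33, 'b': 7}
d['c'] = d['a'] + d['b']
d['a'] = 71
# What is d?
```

After line 1: d = {'a': 33, 'b': 7}
After line 2 (d['c'] = 33 + 7): d = {'a': 33, 'b': 7, 'c': 40}
After line 3: d = {'a': 71, 'b': 7, 'c': 40}

{'a': 71, 'b': 7, 'c': 40}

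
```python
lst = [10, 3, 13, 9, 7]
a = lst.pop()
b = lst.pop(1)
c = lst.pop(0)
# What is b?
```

After line 1: lst = [10, 3, 13, 9, 7]
After line 2 (pop() -> a = 7): lst = [10, 3, 13, 9]
After line 3 (pop(1) -> b = 3): lst = [10, 13, 9]
After line 4 (pop(0) -> c = 10): lst = [13, 9]

3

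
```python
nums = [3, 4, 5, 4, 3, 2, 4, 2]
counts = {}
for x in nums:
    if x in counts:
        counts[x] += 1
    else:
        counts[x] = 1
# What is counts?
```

Initial: counts = {}, nums = [3, 4, 5, 4, 3, 2, 4, 2]
See 3: counts = {3: 1}
See 4: counts = {3: 1, 4: 1}
See 5: counts = {3: 1, 4: 1, 5: 1}
See 4: counts = {3: 1, 4: 2, 5: 1}
See 3: counts = {3: 2, 4: 2, 5: 1}
See 2: counts = {3: 2, 4: 2, 5: 1, 2: 1}
See 4: counts = {3: 2, 4: 3, 5: 1, 2: 1}
See 2: counts = {3: 2, 4: 3, 5: 1, 2: 2}

{3: 2, 4: 3, 5: 1, 2: 2}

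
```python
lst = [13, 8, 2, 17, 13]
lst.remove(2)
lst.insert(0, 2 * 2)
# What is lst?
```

After line 1: lst = [13, 8, 2, 17, 13]
After line 2 (remove first 2): lst = [13, 8, 17, 13]
After line 3 (insert 4 at index 0): lst = [4, 13, 8, 17, 13]

[4, 13, 8, 17, 13]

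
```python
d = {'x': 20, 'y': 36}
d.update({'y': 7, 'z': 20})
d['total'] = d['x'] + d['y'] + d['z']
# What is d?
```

After line 1: d = {'x': 20, 'y': 36}
After line 2 (y overwritten, z added): d = {'x': 20, 'y': 7, 'z': 20}
After line 3 (total = 20 + 7 + 20 = 47): d = {'x': 20, 'y': 7, 'z': 20, 'total': 47}

{'x': 20, 'y': 7, 'z': 20, 'total': 47}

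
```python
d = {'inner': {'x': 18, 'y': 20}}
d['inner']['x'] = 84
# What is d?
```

After line 1: d = {'inner': {'x': 18, 'y': 20}}
After line 2 (inner x overwritten): d = {'inner': {'x': 84, 'y': 20}}

{'inner': {'x': 84, 'y': 20}}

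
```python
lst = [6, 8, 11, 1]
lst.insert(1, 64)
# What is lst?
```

[6, 64, 8, 11, 1]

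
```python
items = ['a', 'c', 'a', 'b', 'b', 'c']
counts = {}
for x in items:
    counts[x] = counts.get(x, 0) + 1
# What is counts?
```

Initial: counts = {}, items = ['a', 'c', 'a', 'b', 'b', 'c']
See 'a': counts = {'a': 1}
See 'c': counts = {'a': 1, 'c': 1}
See 'a': counts = {'a': 2, 'c': 1}
See 'b': counts = {'a': 2, 'c': 1, 'b': 1}
See 'b': counts = {'a': 2, 'c': 1, 'b': 2}
See 'c': counts = {'a': 2, 'c': 2, 'b': 2}

{'a': 2, 'c': 2, 'b': 2}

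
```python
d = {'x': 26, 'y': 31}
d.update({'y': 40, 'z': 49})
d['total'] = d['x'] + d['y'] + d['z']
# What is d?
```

After line 1: d = {'x': 26, 'y': 31}
After line 2 (y overwritten, z added): d = {'x': 26, 'y': 40, 'z': 49}
After line 3 (total = 26 + 40 + 49 = 115): d = {'x': 26, 'y': 40, 'z': 49, 'total': 115}

{'x': 26, 'y': 40, 'z': 49, 'total': 115}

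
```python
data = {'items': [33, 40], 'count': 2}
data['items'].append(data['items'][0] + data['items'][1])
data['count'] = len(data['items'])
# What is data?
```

After line 1: data = {'items': [33, 40], 'count': 2}
After line 2 (append 33 + 40 = 73): data = {'items': [33, 40, 73], 'count': 2}
After line 3 (count = len(items) = 3): data = {'items': [33, 40, 73], 'count': 3}

{'items': [33, 40, 73], 'count': 3}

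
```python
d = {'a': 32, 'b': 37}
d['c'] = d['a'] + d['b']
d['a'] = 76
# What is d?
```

After line 1: d = {'a': 32, 'b': 37}
After line 2 (d['c'] = 32 + 37): d = {'a': 32, 'b': 37, 'c': 69}
After line 3: d = {'a': 76, 'b': 37, 'c': 69}

{'a': 76, 'b': 37, 'c': 69}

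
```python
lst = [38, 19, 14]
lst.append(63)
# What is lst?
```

[38, 19, 14, 63]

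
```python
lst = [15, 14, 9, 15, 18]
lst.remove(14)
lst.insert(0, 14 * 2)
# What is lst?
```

After line 1: lst = [15, 14, 9, 15, 18]
After line 2 (remove first 14): lst = [15, 9, 15, 18]
After line 3 (insert 28 at index 0): lst = [28, 15, 9, 15, 18]

[28, 15, 9, 15, 18]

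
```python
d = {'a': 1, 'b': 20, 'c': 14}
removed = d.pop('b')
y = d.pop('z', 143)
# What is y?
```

After line 1: d = {'a': 1, 'b': 20, 'c': 14}
After line 2 (pop 'b' returns 20): d = {'a': 1, 'c': 14}, removed = 20
After line 3 (pop 'z' missing, returns default 143): d = {'a': 1, 'c': 14}, y = 143

143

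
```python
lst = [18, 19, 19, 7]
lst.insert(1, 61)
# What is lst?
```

[18, 61, 19, 19, 7]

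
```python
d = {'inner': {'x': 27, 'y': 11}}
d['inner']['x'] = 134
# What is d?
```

After line 1: d = {'inner': {'x': 27, 'y': 11}}
After line 2 (inner x overwritten): d = {'inner': {'x': 134, 'y': 11}}

{'inner': {'x': 134, 'y': 11}}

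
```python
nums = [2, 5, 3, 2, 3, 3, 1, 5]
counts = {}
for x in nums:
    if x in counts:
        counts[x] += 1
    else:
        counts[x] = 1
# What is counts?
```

Initial: counts = {}, nums = [2, 5, 3, 2, 3, 3, 1, 5]
See 2: counts = {2: 1}
See 5: counts = {2: 1, 5: 1}
See 3: counts = {2: 1, 5: 1, 3: 1}
See 2: counts = {2: 2, 5: 1, 3: 1}
See 3: counts = {2: 2, 5: 1, 3: 2}
See 3: counts = {2: 2, 5: 1, 3: 3}
See 1: counts = {2: 2, 5: 1, 3: 3, 1: 1}
See 5: counts = {2: 2, 5: 2, 3: 3, 1: 1}

{2: 2, 5: 2, 3: 3, 1: 1}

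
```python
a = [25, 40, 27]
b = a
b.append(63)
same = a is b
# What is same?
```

After line 1: a = [25, 40, 27]
After line 2 (b = a is an alias, same object): a = [25, 40, 27], b = [25, 40, 27]
After line 3 (b.append mutates the shared list): a = [25, 40, 27, 63], b = [25, 40, 27, 63]
After line 4 (same = a is b; same object -> True): same = True

True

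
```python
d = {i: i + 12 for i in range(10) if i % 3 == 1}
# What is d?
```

{1: 13, 4: 16, 7: 19}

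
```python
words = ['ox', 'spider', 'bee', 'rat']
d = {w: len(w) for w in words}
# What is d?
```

{'ox': 2, 'spider': 6, 'bee': 3, 'rat': 3}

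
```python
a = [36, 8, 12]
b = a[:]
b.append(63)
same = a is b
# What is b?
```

After line 1: a = [36, 8, 12]
After line 2 (b = a[:] is a shallow copy, new object): a = [36, 8, 12], b = [36, 8, 12]
After line 3 (append only mutates b): a = [36, 8, 12], b = [36, 8, 12, 63]
After line 4 (same = a is b; different objects -> False): same = False

[36, 8, 12, 63]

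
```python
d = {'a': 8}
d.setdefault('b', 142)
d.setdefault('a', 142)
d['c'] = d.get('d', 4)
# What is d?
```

After line 1: d = {'a': 8}
After line 2 (setdefault adds 'b'=142): d = {'a': 8, 'b': 142}
After line 3 (setdefault 'a' no-op, already exists): d = {'a': 8, 'b': 142}
After line 4 (get('d', 4) returns default since 'd' not in d): d = {'a': 8, 'b': 142, 'c': 4}

{'a': 8, 'b': 142, 'c': 4}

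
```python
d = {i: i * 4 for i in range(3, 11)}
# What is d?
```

{3: 12, 4: 16, 5: 20, 6: 24, 7: 28, 8: 32, 9: 36, 10: 40}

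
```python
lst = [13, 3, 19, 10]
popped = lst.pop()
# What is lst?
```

[13, 3, 19]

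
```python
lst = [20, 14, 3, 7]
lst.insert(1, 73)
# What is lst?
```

[20, 73, 14, 3, 7]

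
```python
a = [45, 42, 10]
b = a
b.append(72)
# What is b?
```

After line 1: a = [45, 42, 10]
After line 2 (b = a is an alias, same object): a = [45, 42, 10], b = [45, 42, 10]
After line 3 (b.append mutates the shared list): a = [45, 42, 10, 72], b = [45, 42, 10, 72]

[45, 42, 10, 72]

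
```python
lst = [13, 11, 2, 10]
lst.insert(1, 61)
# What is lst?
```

[13, 61, 11, 2, 10]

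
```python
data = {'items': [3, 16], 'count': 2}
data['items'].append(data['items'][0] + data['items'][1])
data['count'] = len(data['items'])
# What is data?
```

After line 1: data = {'items': [3, 16], 'count': 2}
After line 2 (append 3 + 16 = 19): data = {'items': [3, 16, 19], 'count': 2}
After line 3 (count = len(items) = 3): data = {'items': [3, 16, 19], 'count': 3}

{'items': [3, 16, 19], 'count': 3}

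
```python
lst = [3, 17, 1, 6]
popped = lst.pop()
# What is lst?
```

[3, 17, 1]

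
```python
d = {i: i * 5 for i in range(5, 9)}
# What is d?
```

{5: 25, 6: 30, 7: 35, 8: 40}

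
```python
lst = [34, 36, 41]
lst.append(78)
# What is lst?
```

[34, 36, 41, 78]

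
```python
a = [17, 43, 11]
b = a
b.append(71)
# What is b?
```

After line 1: a = [17, 43, 11]
After line 2 (b = a is an alias, same object): a = [17, 43, 11], b = [17, 43, 11]
After line 3 (b.append mutates the shared list): a = [17, 43, 11, 71], b = [17, 43, 11, 71]

[17, 43, 11, 71]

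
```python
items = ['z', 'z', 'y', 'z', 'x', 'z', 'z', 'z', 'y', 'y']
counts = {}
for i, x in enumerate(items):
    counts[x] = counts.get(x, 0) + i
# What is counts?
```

Initial: counts = {}, items = ['z', 'z', 'y', 'z', 'x', 'z', 'z', 'z', 'y', 'y']
i=0, x='z': counts = {'z': 0}
i=1, x='z': counts = {'z': 1}
i=2, x='y': counts = {'z': 1, 'y': 2}
i=3, x='z': counts = {'z': 4, 'y': 2}
i=4, x='x': counts = {'z': 4, 'y': 2, 'x': 4}
i=5, x='z': counts = {'z': 9, 'y': 2, 'x': 4}
i=6, x='z': counts = {'z': 15, 'y': 2, 'x': 4}
i=7, x='z': counts = {'z': 22, 'y': 2, 'x': 4}
i=8, x='y': counts = {'z': 22, 'y': 10, 'x': 4}
i=9, x='y': counts = {'z': 22, 'y': 19, 'x': 4}

{'z': 22, 'y': 19, 'x': 4}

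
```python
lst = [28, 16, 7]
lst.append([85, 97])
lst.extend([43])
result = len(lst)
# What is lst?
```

After line 1: lst = [28, 16, 7]
After line 2 (append adds [85, 97] as single element): lst = [28, 16, 7, [85, 97]]
After line 3 (extend unpacks [43], adds 43): lst = [28, 16, 7, [85, 97], 43]
After line 4: result = len(lst) = 5

[28, 16, 7, [85, 97], 43]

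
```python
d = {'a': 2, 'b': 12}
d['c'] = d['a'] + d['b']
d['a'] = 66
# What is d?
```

After line 1: d = {'a': 2, 'b': 12}
After line 2 (d['c'] = 2 + 12): d = {'a': 2, 'b': 12, 'c': 14}
After line 3: d = {'a': 66, 'b': 12, 'c': 14}

{'a': 66, 'b': 12, 'c': 14}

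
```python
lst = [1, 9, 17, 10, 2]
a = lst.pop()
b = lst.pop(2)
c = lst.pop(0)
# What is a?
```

After line 1: lst = [1, 9, 17, 10, 2]
After line 2 (pop() -> a = 2): lst = [1, 9, 17, 10]
After line 3 (pop(2) -> b = 17): lst = [1, 9, 10]
After line 4 (pop(0) -> c = 1): lst = [9, 10]

2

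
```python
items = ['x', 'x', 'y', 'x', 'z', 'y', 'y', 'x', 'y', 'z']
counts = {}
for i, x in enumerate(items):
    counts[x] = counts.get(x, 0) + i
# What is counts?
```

Initial: counts = {}, items = ['x', 'x', 'y', 'x', 'z', 'y', 'y', 'x', 'y', 'z']
i=0, x='x': counts = {'x': 0}
i=1, x='x': counts = {'x': 1}
i=2, x='y': counts = {'x': 1, 'y': 2}
i=3, x='x': counts = {'x': 4, 'y': 2}
i=4, x='z': counts = {'x': 4, 'y': 2, 'z': 4}
i=5, x='y': counts = {'x': 4, 'y': 7, 'z': 4}
i=6, x='y': counts = {'x': 4, 'y': 13, 'z': 4}
i=7, x='x': counts = {'x': 11, 'y': 13, 'z': 4}
i=8, x='y': counts = {'x': 11, 'y': 21, 'z': 4}
i=9, x='z': counts = {'x': 11, 'y': 21, 'z': 13}

{'x': 11, 'y': 21, 'z': 13}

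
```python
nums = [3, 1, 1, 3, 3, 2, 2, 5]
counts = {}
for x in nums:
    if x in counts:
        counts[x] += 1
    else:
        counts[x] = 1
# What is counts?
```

Initial: counts = {}, nums = [3, 1, 1, 3, 3, 2, 2, 5]
See 3: counts = {3: 1}
See 1: counts = {3: 1, 1: 1}
See 1: counts = {3: 1, 1: 2}
See 3: counts = {3: 2, 1: 2}
See 3: counts = {3: 3, 1: 2}
See 2: counts = {3: 3, 1: 2, 2: 1}
See 2: counts = {3: 3, 1: 2, 2: 2}
See 5: counts = {3: 3, 1: 2, 2: 2, 5: 1}

{3: 3, 1: 2, 2: 2, 5: 1}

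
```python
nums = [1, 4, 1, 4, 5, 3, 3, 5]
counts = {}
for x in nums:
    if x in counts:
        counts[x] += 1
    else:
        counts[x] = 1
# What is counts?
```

Initial: counts = {}, nums = [1, 4, 1, 4, 5, 3, 3, 5]
See 1: counts = {1: 1}
See 4: counts = {1: 1, 4: 1}
See 1: counts = {1: 2, 4: 1}
See 4: counts = {1: 2, 4: 2}
See 5: counts = {1: 2, 4: 2, 5: 1}
See 3: counts = {1: 2, 4: 2, 5: 1, 3: 1}
See 3: counts = {1: 2, 4: 2, 5: 1, 3: 2}
See 5: counts = {1: 2, 4: 2, 5: 2, 3: 2}

{1: 2, 4: 2, 5: 2, 3: 2}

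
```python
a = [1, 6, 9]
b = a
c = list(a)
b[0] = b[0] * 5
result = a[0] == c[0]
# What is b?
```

After line 1: a = [1, 6, 9]
After line 2 (b = a, alias): a = [1, 6, 9], b = [1, 6, 9]
After line 3 (c = list(a) is a copy, new object): c = [1, 6, 9]
After line 4 (b[0] = 1 * 5 = 5; mutates shared a/b): a = b = [5, 6, 9], c = [1, 6, 9]
After line 5 (a[0] = 5, c[0] = 1; result = False)

[5, 6, 9]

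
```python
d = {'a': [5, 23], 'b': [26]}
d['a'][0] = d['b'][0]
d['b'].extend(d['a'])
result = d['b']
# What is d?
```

After line 1: d = {'a': [5, 23], 'b': [26]}
After line 2 (a[0] = b[0] = 26): d = {'a': [26, 23], 'b': [26]}
After line 3 (b.extend(a) appends [26, 23]): d = {'a': [26, 23], 'b': [26, 26, 23]}
After line 4: result = d['b'] = [26, 26, 23]

{'a': [26, 23], 'b': [26, 26, 23]}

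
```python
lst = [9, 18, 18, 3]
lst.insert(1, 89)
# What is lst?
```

[9, 89, 18, 18, 3]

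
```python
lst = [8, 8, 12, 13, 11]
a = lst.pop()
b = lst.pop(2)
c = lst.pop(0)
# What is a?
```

After line 1: lst = [8, 8, 12, 13, 11]
After line 2 (pop() -> a = 11): lst = [8, 8, 12, 13]
After line 3 (pop(2) -> b = 12): lst = [8, 8, 13]
After line 4 (pop(0) -> c = 8): lst = [8, 13]

11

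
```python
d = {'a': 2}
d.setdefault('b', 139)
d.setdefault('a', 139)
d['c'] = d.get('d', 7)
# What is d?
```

After line 1: d = {'a': 2}
After line 2 (setdefault adds 'b'=139): d = {'a': 2, 'b': 139}
After line 3 (setdefault 'a' no-op, already exists): d = {'a': 2, 'b': 139}
After line 4 (get('d', 7) returns default since 'd' not in d): d = {'a': 2, 'b': 139, 'c': 7}

{'a': 2, 'b': 139, 'c': 7}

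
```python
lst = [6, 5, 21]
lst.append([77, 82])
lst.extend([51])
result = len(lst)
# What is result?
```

After line 1: lst = [6, 5, 21]
After line 2 (append adds [77, 82] as single element): lst = [6, 5, 21, [77, 82]]
After line 3 (extend unpacks [51], adds 51): lst = [6, 5, 21, [77, 82], 51]
After line 4: result = len(lst) = 5

5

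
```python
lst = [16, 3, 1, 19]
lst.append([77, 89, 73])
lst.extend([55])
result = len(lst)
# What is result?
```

After line 1: lst = [16, 3, 1, 19]
After line 2 (append adds [77, 89, 73] as single element): lst = [16, 3, 1, 19, [77, 89, 73]]
After line 3 (extend unpacks [55], adds 55): lst = [16, 3, 1, 19, [77, 89, 73], 55]
After line 4: result = len(lst) = 6

6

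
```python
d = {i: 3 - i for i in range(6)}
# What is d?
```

{0: 3, 1: 2, 2: 1, 3: 0, 4: -1, 5: -2}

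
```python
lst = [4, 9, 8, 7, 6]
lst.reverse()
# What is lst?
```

[6, 7, 8, 9, 4]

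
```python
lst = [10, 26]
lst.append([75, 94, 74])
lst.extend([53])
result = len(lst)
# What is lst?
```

After line 1: lst = [10, 26]
After line 2 (append adds [75, 94, 74] as single element): lst = [10, 26, [75, 94, 74]]
After line 3 (extend unpacks [53], adds 53): lst = [10, 26, [75, 94, 74], 53]
After line 4: result = len(lst) = 4

[10, 26, [75, 94, 74], 53]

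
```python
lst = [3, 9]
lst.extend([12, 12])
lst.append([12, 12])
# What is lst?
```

After line 1: lst = [3, 9]
After line 2 (extend unpacks [12, 12]): lst = [3, 9, 12, 12]
After line 3 (append adds [12, 12] as single element): lst = [3, 9, 12, 12, [12, 12]]

[3, 9, 12, 12, [12, 12]]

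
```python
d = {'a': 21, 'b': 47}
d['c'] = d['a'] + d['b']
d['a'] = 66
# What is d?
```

After line 1: d = {'a': 21, 'b': 47}
After line 2 (d['c'] = 21 + 47): d = {'a': 21, 'b': 47, 'c': 68}
After line 3: d = {'a': 66, 'b': 47, 'c': 68}

{'a': 66, 'b': 47, 'c': 68}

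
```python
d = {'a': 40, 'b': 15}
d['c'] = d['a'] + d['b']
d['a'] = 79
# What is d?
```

After line 1: d = {'a': 40, 'b': 15}
After line 2 (d['c'] = 40 + 15): d = {'a': 40, 'b': 15, 'c': 55}
After line 3: d = {'a': 79, 'b': 15, 'c': 55}

{'a': 79, 'b': 15, 'c': 55}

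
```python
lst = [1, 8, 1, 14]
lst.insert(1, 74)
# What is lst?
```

[1, 74, 8, 1, 14]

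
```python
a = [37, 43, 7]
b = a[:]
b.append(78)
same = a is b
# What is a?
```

After line 1: a = [37, 43, 7]
After line 2 (b = a[:] is a shallow copy, new object): a = [37, 43, 7], b = [37, 43, 7]
After line 3 (append only mutates b): a = [37, 43, 7], b = [37, 43, 7, 78]
After line 4 (same = a is b; different objects -> False): same = False

[37, 43, 7]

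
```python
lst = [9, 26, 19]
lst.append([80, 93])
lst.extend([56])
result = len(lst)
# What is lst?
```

After line 1: lst = [9, 26, 19]
After line 2 (append adds [80, 93] as single element): lst = [9, 26, 19, [80, 93]]
After line 3 (extend unpacks [56], adds 56): lst = [9, 26, 19, [80, 93], 56]
After line 4: result = len(lst) = 5

[9, 26, 19, [80, 93], 56]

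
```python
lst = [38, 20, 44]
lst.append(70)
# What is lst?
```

[38, 20, 44, 70]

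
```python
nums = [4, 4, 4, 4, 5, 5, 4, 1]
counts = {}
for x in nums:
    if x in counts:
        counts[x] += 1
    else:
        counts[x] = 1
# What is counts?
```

Initial: counts = {}, nums = [4, 4, 4, 4, 5, 5, 4, 1]
See 4: counts = {4: 1}
See 4: counts = {4: 2}
See 4: counts = {4: 3}
See 4: counts = {4: 4}
See 5: counts = {4: 4, 5: 1}
See 5: counts = {4: 4, 5: 2}
See 4: counts = {4: 5, 5: 2}
See 1: counts = {4: 5, 5: 2, 1: 1}

{4: 5, 5: 2, 1: 1}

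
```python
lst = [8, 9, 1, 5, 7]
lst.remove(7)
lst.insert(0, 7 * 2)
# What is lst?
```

After line 1: lst = [8, 9, 1, 5, 7]
After line 2 (remove first 7): lst = [8, 9, 1, 5]
After line 3 (insert 14 at index 0): lst = [14, 8, 9, 1, 5]

[14, 8, 9, 1, 5]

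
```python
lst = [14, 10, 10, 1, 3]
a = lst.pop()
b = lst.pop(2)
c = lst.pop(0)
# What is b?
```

After line 1: lst = [14, 10, 10, 1, 3]
After line 2 (pop() -> a = 3): lst = [14, 10, 10, 1]
After line 3 (pop(2) -> b = 10): lst = [14, 10, 1]
After line 4 (pop(0) -> c = 14): lst = [10, 1]

10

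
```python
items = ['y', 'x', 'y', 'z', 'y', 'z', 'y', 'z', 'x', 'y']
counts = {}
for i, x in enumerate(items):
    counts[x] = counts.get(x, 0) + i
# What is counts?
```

Initial: counts = {}, items = ['y', 'x', 'y', 'z', 'y', 'z', 'y', 'z', 'x', 'y']
i=0, x='y': counts = {'y': 0}
i=1, x='x': counts = {'y': 0, 'x': 1}
i=2, x='y': counts = {'y': 2, 'x': 1}
i=3, x='z': counts = {'y': 2, 'x': 1, 'z': 3}
i=4, x='y': counts = {'y': 6, 'x': 1, 'z': 3}
i=5, x='z': counts = {'y': 6, 'x': 1, 'z': 8}
i=6, x='y': counts = {'y': 12, 'x': 1, 'z': 8}
i=7, x='z': counts = {'y': 12, 'x': 1, 'z': 15}
i=8, x='x': counts = {'y': 12, 'x': 9, 'z': 15}
i=9, x='y': counts = {'y': 21, 'x': 9, 'z': 15}

{'y': 21, 'x': 9, 'z': 15}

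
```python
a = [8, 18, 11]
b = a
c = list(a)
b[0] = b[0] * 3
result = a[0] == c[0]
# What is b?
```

After line 1: a = [8, 18, 11]
After line 2 (b = a, alias): a = [8, 18, 11], b = [8, 18, 11]
After line 3 (c = list(a) is a copy, new object): c = [8, 18, 11]
After line 4 (b[0] = 8 * 3 = 24; mutates shared a/b): a = b = [24, 18, 11], c = [8, 18, 11]
After line 5 (a[0] = 24, c[0] = 8; result = False)

[24, 18, 11]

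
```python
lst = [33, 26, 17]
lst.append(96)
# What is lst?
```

[33, 26, 17, 96]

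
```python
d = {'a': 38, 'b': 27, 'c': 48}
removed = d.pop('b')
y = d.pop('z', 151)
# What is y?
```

After line 1: d = {'a': 38, 'b': 27, 'c': 48}
After line 2 (pop 'b' returns 27): d = {'a': 38, 'c': 48}, removed = 27
After line 3 (pop 'z' missing, returns default 151): d = {'a': 38, 'c': 48}, y = 151

151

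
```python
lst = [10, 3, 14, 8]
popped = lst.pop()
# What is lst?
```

[10, 3, 14]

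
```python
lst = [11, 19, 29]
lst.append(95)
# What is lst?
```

[11, 19, 29, 95]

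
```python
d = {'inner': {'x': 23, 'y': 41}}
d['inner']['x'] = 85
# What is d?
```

After line 1: d = {'inner': {'x': 23, 'y': 41}}
After line 2 (inner x overwritten): d = {'inner': {'x': 85, 'y': 41}}

{'inner': {'x': 85, 'y': 41}}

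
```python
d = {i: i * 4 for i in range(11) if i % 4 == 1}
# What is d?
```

{1: 4, 5: 20, 9: 36}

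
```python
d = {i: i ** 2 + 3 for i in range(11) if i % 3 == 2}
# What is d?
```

{2: 7, 5: 28, 8: 67}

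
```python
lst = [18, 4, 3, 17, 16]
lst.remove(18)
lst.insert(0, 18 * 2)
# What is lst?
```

After line 1: lst = [18, 4, 3, 17, 16]
After line 2 (remove first 18): lst = [4, 3, 17, 16]
After line 3 (insert 36 at index 0): lst = [36, 4, 3, 17, 16]

[36, 4, 3, 17, 16]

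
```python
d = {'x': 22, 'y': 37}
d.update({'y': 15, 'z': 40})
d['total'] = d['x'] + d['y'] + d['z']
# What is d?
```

After line 1: d = {'x': 22, 'y': 37}
After line 2 (y overwritten, z added): d = {'x': 22, 'y': 15, 'z': 40}
After line 3 (total = 22 + 15 + 40 = 77): d = {'x': 22, 'y': 15, 'z': 40, 'total': 77}

{'x': 22, 'y': 15, 'z': 40, 'total': 77}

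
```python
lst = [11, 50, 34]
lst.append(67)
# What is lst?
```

[11, 50, 34, 67]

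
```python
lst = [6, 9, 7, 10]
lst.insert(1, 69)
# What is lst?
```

[6, 69, 9, 7, 10]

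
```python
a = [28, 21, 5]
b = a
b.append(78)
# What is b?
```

After line 1: a = [28, 21, 5]
After line 2 (b = a is an alias, same object): a = [28, 21, 5], b = [28, 21, 5]
After line 3 (b.append mutates the shared list): a = [28, 21, 5, 78], b = [28, 21, 5, 78]

[28, 21, 5, 78]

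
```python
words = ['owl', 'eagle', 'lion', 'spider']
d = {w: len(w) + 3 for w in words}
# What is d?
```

{'owl': 6, 'eagle': 8, 'lion': 7, 'spider': 9}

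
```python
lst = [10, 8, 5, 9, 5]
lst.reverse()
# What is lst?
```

[5, 9, 5, 8, 10]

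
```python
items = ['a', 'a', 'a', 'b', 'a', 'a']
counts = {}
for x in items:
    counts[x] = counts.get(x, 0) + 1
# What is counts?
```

Initial: counts = {}, items = ['a', 'a', 'a', 'b', 'a', 'a']
See 'a': counts = {'a': 1}
See 'a': counts = {'a': 2}
See 'a': counts = {'a': 3}
See 'b': counts = {'a': 3, 'b': 1}
See 'a': counts = {'a': 4, 'b': 1}
See 'a': counts = {'a': 5, 'b': 1}

{'a': 5, 'b': 1}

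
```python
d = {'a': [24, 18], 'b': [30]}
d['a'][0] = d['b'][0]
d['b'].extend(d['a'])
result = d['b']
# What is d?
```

After line 1: d = {'a': [24, 18], 'b': [30]}
After line 2 (a[0] = b[0] = 30): d = {'a': [30, 18], 'b': [30]}
After line 3 (b.extend(a) appends [30, 18]): d = {'a': [30, 18], 'b': [30, 30, 18]}
After line 4: result = d['b'] = [30, 30, 18]

{'a': [30, 18], 'b': [30, 30, 18]}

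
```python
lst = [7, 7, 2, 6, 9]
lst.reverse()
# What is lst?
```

[9, 6, 2, 7, 7]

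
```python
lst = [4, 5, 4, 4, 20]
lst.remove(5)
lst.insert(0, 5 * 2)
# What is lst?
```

After line 1: lst = [4, 5, 4, 4, 20]
After line 2 (remove first 5): lst = [4, 4, 4, 20]
After line 3 (insert 10 at index 0): lst = [10, 4, 4, 4, 20]

[10, 4, 4, 4, 20]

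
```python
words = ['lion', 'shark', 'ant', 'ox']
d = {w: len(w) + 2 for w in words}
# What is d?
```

{'lion': 6, 'shark': 7, 'ant': 5, 'ox': 4}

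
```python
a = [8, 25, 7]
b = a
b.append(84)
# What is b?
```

After line 1: a = [8, 25, 7]
After line 2 (b = a is an alias, same object): a = [8, 25, 7], b = [8, 25, 7]
After line 3 (b.append mutates the shared list): a = [8, 25, 7, 84], b = [8, 25, 7, 84]

[8, 25, 7, 84]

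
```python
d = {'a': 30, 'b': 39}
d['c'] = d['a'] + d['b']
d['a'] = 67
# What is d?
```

After line 1: d = {'a': 30, 'b': 39}
After line 2 (d['c'] = 30 + 39): d = {'a': 30, 'b': 39, 'c': 69}
After line 3: d = {'a': 67, 'b': 39, 'c': 69}

{'a': 67, 'b': 39, 'c': 69}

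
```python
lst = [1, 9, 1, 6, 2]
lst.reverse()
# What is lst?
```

[2, 6, 1, 9, 1]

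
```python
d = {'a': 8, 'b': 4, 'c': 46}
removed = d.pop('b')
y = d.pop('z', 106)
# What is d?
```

After line 1: d = {'a': 8, 'b': 4, 'c': 46}
After line 2 (pop 'b' returns 4): d = {'a': 8, 'c': 46}, removed = 4
After line 3 (pop 'z' missing, returns default 106): d = {'a': 8, 'c': 46}, y = 106

{'a': 8, 'c': 46}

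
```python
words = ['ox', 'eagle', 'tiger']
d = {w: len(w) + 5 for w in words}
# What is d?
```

{'ox': 7, 'eagle': 10, 'tiger': 10}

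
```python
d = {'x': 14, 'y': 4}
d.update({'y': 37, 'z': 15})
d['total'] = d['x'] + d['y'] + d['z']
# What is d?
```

After line 1: d = {'x': 14, 'y': 4}
After line 2 (y overwritten, z added): d = {'x': 14, 'y': 37, 'z': 15}
After line 3 (total = 14 + 37 + 15 = 66): d = {'x': 14, 'y': 37, 'z': 15, 'total': 66}

{'x': 14, 'y': 37, 'z': 15, 'total': 66}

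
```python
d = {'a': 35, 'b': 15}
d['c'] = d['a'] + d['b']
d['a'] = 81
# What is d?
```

After line 1: d = {'a': 35, 'b': 15}
After line 2 (d['c'] = 35 + 15): d = {'a': 35, 'b': 15, 'c': 50}
After line 3: d = {'a': 81, 'b': 15, 'c': 50}

{'a': 81, 'b': 15, 'c': 50}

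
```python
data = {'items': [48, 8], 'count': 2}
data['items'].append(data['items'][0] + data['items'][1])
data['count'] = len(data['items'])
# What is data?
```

After line 1: data = {'items': [48, 8], 'count': 2}
After line 2 (append 48 + 8 = 56): data = {'items': [48, 8, 56], 'count': 2}
After line 3 (count = len(items) = 3): data = {'items': [48, 8, 56], 'count': 3}

{'items': [48, 8, 56], 'count': 3}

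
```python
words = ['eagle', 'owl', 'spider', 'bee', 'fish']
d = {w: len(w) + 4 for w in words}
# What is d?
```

{'eagle': 9, 'owl': 7, 'spider': 10, 'bee': 7, 'fish': 8}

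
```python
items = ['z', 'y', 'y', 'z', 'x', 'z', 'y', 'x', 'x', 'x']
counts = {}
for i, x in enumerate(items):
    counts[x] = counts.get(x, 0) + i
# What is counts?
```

Initial: counts = {}, items = ['z', 'y', 'y', 'z', 'x', 'z', 'y', 'x', 'x', 'x']
i=0, x='z': counts = {'z': 0}
i=1, x='y': counts = {'z': 0, 'y': 1}
i=2, x='y': counts = {'z': 0, 'y': 3}
i=3, x='z': counts = {'z': 3, 'y': 3}
i=4, x='x': counts = {'z': 3, 'y': 3, 'x': 4}
i=5, x='z': counts = {'z': 8, 'y': 3, 'x': 4}
i=6, x='y': counts = {'z': 8, 'y': 9, 'x': 4}
i=7, x='x': counts = {'z': 8, 'y': 9, 'x': 11}
i=8, x='x': counts = {'z': 8, 'y': 9, 'x': 19}
i=9, x='x': counts = {'z': 8, 'y': 9, 'x': 28}

{'z': 8, 'y': 9, 'x': 28}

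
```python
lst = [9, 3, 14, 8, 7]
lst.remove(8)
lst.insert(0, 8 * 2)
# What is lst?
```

After line 1: lst = [9, 3, 14, 8, 7]
After line 2 (remove first 8): lst = [9, 3, 14, 7]
After line 3 (insert 16 at index 0): lst = [16, 9, 3, 14, 7]

[16, 9, 3, 14, 7]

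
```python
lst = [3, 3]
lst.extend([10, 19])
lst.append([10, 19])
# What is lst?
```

After line 1: lst = [3, 3]
After line 2 (extend unpacks [10, 19]): lst = [3, 3, 10, 19]
After line 3 (append adds [10, 19] as single element): lst = [3, 3, 10, 19, [10, 19]]

[3, 3, 10, 19, [10, 19]]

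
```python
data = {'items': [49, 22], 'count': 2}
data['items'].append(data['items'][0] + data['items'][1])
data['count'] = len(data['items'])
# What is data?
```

After line 1: data = {'items': [49, 22], 'count': 2}
After line 2 (append 49 + 22 = 71): data = {'items': [49, 22, 71], 'count': 2}
After line 3 (count = len(items) = 3): data = {'items': [49, 22, 71], 'count': 3}

{'items': [49, 22, 71], 'count': 3}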